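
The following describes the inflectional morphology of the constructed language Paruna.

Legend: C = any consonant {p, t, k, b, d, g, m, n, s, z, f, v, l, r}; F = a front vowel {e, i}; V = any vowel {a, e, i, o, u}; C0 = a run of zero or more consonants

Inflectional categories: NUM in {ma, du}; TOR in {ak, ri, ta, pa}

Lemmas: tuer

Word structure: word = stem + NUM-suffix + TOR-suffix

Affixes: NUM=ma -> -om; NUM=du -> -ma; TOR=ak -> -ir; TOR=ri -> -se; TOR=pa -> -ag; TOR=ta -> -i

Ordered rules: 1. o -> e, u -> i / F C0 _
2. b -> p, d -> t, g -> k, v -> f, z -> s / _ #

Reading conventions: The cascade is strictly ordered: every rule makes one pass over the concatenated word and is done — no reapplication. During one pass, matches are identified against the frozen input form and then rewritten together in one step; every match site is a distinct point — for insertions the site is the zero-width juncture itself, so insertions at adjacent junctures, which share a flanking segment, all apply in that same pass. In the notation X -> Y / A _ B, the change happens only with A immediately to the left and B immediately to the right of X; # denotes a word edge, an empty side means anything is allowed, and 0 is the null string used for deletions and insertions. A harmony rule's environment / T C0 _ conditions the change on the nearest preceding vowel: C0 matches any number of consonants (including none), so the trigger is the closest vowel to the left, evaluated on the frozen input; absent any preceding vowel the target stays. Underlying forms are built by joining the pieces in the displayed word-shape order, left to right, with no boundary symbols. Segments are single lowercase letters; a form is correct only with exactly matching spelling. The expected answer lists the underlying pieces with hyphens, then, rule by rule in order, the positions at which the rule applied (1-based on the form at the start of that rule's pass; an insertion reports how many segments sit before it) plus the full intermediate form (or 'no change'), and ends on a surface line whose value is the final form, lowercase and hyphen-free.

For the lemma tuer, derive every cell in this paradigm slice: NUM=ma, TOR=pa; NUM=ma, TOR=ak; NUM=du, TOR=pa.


cell NUM=ma, TOR=pa:
underlying: tuer-om-ag
1. o -> e, u -> i / F C0 _: fires at position(s) 5: tueremag
2. b -> p, d -> t, g -> k, v -> f, z -> s / _ #: fires at position(s) 8: tueremak
surface: tueremak

cell NUM=ma, TOR=ak:
underlying: tuer-om-ir
1. o -> e, u -> i / F C0 _: fires at position(s) 5: tueremir
2. b -> p, d -> t, g -> k, v -> f, z -> s / _ #: no change
surface: tueremir

cell NUM=du, TOR=pa:
underlying: tuer-ma-ag
1. o -> e, u -> i / F C0 _: no change
2. b -> p, d -> t, g -> k, v -> f, z -> s / _ #: fires at position(s) 8: tuermaak
surface: tuermaak


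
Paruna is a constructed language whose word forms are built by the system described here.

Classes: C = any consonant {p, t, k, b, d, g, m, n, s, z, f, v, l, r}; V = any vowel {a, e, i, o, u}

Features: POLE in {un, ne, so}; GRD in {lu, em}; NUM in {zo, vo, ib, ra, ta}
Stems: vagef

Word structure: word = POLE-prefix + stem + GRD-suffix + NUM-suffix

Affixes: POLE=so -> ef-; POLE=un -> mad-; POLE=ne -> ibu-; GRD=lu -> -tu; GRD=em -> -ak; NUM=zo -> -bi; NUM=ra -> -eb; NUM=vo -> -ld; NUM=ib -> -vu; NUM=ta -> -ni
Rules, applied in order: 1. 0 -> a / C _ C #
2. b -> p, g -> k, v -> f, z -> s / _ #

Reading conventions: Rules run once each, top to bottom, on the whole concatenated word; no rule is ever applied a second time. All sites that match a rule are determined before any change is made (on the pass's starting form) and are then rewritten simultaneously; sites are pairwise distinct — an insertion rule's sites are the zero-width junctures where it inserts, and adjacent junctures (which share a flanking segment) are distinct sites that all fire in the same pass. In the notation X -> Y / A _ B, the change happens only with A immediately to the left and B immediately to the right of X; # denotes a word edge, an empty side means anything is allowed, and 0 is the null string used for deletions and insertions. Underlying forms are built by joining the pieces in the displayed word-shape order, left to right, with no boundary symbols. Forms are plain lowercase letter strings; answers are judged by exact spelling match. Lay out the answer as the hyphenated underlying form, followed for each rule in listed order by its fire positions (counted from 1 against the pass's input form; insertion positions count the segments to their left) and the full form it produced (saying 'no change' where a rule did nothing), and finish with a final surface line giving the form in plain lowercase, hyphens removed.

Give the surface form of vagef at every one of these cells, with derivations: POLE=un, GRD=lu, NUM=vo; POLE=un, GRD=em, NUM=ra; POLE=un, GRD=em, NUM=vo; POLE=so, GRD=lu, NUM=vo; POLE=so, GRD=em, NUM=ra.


cell POLE=un, GRD=lu, NUM=vo:
underlying: mad-vagef-tu-ld
1. 0 -> a / C _ C #: inserts after position(s) 11: madvageftulad
2. b -> p, g -> k, v -> f, z -> s / _ #: no change
surface: madvageftulad

cell POLE=un, GRD=em, NUM=ra:
underlying: mad-vagef-ak-eb
1. 0 -> a / C _ C #: no change
2. b -> p, g -> k, v -> f, z -> s / _ #: fires at position(s) 12: madvagefakep
surface: madvagefakep

cell POLE=un, GRD=em, NUM=vo:
underlying: mad-vagef-ak-ld
1. 0 -> a / C _ C #: inserts after position(s) 11: madvagefaklad
2. b -> p, g -> k, v -> f, z -> s / _ #: no change
surface: madvagefaklad

cell POLE=so, GRD=lu, NUM=vo:
underlying: ef-vagef-tu-ld
1. 0 -> a / C _ C #: inserts after position(s) 10: efvageftulad
2. b -> p, g -> k, v -> f, z -> s / _ #: no change
surface: efvageftulad

cell POLE=so, GRD=em, NUM=ra:
underlying: ef-vagef-ak-eb
1. 0 -> a / C _ C #: no change
2. b -> p, g -> k, v -> f, z -> s / _ #: fires at position(s) 11: efvagefakep
surface: efvagefakep


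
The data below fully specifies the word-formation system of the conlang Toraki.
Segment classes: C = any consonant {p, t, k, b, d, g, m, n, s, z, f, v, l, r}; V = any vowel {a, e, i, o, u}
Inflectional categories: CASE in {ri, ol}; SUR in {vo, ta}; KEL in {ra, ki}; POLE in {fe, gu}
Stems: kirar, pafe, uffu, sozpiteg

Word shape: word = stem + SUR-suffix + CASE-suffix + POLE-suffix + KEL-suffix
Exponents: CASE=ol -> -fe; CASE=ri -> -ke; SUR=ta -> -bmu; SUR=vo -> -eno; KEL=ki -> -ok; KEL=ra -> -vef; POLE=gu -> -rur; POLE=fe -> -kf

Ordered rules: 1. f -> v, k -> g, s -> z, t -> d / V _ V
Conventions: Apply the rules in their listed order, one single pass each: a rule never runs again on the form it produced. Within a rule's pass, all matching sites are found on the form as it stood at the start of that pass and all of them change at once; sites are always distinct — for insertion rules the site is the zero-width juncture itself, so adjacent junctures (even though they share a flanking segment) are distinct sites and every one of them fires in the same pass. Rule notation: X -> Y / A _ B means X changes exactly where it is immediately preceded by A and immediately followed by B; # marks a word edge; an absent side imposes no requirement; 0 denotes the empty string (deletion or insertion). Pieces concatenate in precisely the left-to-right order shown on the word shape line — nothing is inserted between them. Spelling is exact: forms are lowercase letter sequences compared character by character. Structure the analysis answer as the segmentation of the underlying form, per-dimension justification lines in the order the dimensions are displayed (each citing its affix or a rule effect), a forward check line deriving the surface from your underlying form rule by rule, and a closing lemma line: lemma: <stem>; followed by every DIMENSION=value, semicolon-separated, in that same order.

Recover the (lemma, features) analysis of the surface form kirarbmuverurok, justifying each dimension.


underlying: kirar-bmu-fe-rur-ok
CASE=ol - signalled by the affix -fe
SUR=ta - signalled by the affix -bmu
KEL=ki - signalled by the affix -ok
POLE=gu - signalled by the affix -rur
check: kirarbmuferurok -> kirarbmuverurok
lemma: kirar; CASE=ol; SUR=ta; KEL=ki; POLE=gu


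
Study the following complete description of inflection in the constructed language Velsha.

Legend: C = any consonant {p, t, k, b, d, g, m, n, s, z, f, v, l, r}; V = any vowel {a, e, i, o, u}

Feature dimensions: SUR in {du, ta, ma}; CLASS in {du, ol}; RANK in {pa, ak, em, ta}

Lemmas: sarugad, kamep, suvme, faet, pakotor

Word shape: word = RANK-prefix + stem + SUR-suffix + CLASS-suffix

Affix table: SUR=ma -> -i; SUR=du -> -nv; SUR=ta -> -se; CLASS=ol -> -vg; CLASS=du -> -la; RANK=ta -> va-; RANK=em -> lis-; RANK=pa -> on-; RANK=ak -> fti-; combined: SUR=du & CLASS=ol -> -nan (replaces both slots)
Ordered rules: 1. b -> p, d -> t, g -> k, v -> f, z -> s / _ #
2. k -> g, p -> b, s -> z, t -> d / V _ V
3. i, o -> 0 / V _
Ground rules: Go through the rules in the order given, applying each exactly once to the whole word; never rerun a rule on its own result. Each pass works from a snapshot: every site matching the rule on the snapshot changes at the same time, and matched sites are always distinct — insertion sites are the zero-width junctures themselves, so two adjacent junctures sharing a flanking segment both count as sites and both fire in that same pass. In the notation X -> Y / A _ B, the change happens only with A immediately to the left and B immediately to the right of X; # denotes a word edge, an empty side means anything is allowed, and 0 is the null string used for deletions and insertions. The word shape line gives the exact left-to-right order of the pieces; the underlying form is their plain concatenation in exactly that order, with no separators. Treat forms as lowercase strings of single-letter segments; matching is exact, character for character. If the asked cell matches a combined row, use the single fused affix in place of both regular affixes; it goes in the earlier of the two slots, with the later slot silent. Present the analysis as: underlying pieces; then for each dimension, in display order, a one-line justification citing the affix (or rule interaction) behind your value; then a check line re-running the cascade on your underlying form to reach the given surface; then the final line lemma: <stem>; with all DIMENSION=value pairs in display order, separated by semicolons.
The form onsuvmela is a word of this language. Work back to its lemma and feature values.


underlying: on-suvme-i-la
SUR=ma - signalled by the affix -i
CLASS=du - signalled by the affix -la
RANK=pa - signalled by the affix on-
check: onsuvmeila -> onsuvmeila -> onsuvmeila -> onsuvmela
lemma: suvme; SUR=ma; CLASS=du; RANK=pa


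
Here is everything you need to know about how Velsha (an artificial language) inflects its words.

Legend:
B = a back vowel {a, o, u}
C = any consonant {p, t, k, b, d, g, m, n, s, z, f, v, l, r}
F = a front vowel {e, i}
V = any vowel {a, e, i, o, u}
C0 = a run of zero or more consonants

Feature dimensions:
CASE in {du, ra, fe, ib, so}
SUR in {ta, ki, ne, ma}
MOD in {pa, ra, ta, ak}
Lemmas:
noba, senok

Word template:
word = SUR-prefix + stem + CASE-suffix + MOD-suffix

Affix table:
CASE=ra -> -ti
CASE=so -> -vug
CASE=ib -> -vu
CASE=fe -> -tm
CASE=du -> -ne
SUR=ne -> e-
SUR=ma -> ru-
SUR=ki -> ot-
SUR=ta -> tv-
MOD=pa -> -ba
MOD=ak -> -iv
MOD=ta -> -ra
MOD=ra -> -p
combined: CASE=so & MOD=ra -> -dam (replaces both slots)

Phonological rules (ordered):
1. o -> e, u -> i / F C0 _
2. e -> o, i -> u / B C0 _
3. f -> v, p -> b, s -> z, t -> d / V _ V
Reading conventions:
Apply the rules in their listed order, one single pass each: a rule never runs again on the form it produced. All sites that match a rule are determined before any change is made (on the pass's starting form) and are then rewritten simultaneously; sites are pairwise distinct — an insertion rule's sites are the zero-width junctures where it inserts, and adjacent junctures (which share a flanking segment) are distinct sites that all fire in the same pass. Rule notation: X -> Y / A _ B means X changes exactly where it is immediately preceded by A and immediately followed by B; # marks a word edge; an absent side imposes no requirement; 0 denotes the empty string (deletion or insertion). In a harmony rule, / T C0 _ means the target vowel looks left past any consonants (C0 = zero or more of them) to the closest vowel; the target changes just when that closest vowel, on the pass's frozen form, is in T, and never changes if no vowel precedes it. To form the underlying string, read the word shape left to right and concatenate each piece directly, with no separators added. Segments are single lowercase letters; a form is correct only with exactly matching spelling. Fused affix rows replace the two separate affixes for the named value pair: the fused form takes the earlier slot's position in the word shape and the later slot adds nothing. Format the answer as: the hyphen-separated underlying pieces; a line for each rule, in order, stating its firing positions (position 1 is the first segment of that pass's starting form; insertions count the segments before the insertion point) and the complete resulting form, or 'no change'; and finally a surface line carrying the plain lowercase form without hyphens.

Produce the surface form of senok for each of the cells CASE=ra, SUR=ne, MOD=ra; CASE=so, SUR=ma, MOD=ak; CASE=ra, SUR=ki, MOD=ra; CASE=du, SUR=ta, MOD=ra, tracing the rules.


cell CASE=ra, SUR=ne, MOD=ra:
underlying: e-senok-ti-p
1. o -> e, u -> i / F C0 _: fires at position(s) 5: esenektip
2. e -> o, i -> u / B C0 _: no change
3. f -> v, p -> b, s -> z, t -> d / V _ V: fires at position(s) 2: ezenektip
surface: ezenektip

cell CASE=so, SUR=ma, MOD=ak:
underlying: ru-senok-vug-iv
1. o -> e, u -> i / F C0 _: fires at position(s) 6: rusenekvugiv
2. e -> o, i -> u / B C0 _: fires at position(s) 4, 11: rusonekvuguv
3. f -> v, p -> b, s -> z, t -> d / V _ V: fires at position(s) 3: ruzonekvuguv
surface: ruzonekvuguv

cell CASE=ra, SUR=ki, MOD=ra:
underlying: ot-senok-ti-p
1. o -> e, u -> i / F C0 _: fires at position(s) 6: otsenektip
2. e -> o, i -> u / B C0 _: fires at position(s) 4: otsonektip
3. f -> v, p -> b, s -> z, t -> d / V _ V: no change
surface: otsonektip

cell CASE=du, SUR=ta, MOD=ra:
underlying: tv-senok-ne-p
1. o -> e, u -> i / F C0 _: fires at position(s) 6: tvseneknep
2. e -> o, i -> u / B C0 _: no change
3. f -> v, p -> b, s -> z, t -> d / V _ V: no change
surface: tvseneknep


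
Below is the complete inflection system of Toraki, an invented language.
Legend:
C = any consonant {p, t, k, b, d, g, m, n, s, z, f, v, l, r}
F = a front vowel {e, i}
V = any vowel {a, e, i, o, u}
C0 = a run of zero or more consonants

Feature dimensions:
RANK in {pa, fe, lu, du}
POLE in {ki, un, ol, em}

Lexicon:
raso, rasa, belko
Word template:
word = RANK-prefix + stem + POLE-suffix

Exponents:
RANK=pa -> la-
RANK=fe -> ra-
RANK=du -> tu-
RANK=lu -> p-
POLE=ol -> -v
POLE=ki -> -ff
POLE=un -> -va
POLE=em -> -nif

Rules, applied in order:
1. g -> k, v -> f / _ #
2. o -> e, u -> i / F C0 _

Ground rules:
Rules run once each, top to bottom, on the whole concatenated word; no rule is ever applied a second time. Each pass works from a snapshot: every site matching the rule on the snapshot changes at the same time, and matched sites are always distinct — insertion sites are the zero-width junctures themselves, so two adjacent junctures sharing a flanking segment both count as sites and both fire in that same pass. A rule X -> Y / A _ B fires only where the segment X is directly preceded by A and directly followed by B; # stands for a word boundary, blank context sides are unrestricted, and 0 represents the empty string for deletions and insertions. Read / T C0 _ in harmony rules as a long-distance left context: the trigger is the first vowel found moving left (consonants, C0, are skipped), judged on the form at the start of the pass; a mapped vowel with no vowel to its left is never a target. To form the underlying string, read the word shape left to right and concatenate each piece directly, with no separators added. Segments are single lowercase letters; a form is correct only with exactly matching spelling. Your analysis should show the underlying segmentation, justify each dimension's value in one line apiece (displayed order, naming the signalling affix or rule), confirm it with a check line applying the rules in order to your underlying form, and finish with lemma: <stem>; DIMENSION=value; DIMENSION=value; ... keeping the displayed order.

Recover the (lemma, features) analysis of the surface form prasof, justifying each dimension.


underlying: p-raso-v
RANK=lu - signalled by the affix p-
POLE=ol - signalled by the affix -v
check: prasov -> prasof -> prasof
lemma: raso; RANK=lu; POLE=ol


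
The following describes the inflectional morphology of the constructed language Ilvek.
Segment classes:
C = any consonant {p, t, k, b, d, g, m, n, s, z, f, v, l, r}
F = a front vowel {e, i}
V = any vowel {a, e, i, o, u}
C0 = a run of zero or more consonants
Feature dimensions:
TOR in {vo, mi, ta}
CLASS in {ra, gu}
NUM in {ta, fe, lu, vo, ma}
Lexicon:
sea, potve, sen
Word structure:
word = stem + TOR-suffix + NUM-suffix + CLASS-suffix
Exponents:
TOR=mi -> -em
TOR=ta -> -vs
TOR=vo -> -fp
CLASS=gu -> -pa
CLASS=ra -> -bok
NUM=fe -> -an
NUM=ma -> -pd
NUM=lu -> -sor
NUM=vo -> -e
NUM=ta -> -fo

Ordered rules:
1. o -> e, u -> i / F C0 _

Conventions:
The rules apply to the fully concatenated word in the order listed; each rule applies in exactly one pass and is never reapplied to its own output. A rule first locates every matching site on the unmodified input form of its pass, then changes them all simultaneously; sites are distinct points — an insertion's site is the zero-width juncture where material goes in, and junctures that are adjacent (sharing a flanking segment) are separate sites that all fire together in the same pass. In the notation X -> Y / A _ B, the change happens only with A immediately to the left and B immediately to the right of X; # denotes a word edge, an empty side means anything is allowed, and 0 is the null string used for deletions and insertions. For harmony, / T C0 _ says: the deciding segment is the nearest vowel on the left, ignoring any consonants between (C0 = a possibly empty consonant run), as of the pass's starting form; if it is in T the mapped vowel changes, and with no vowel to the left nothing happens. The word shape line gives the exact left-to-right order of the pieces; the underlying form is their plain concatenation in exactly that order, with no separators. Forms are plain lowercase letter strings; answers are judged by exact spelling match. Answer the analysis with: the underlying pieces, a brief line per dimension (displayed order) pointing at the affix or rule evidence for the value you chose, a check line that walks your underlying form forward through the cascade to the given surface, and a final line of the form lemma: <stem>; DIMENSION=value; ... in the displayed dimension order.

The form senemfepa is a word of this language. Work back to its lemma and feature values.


underlying: sen-em-fo-pa
TOR=mi - signalled by the affix -em
CLASS=gu - signalled by the affix -pa
NUM=ta - signalled by the affix -fo
check: senemfopa -> senemfepa
lemma: sen; TOR=mi; CLASS=gu; NUM=ta


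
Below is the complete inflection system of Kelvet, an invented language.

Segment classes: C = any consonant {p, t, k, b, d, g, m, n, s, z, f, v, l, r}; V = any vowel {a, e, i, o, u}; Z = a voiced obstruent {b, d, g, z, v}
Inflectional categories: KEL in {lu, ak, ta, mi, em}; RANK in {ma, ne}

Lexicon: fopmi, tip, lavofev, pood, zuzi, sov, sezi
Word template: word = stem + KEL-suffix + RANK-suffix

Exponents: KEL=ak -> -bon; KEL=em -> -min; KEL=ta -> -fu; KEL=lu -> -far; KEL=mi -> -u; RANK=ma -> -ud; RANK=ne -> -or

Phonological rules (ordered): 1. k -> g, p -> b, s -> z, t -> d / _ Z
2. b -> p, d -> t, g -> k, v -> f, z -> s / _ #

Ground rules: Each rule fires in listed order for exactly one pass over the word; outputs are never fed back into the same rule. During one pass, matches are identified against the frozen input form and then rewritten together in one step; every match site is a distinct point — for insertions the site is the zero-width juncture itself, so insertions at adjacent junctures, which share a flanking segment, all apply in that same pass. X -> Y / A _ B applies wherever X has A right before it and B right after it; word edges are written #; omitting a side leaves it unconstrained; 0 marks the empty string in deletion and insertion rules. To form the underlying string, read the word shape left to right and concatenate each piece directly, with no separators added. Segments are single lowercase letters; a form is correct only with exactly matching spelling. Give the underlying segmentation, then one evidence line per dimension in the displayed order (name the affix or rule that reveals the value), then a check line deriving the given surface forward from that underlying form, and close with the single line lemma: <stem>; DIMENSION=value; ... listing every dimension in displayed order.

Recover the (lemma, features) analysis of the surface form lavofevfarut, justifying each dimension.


underlying: lavofev-far-ud
KEL=lu - signalled by the affix -far
RANK=ma - signalled by the affix -ud
check: lavofevfarud -> lavofevfarud -> lavofevfarut
lemma: lavofev; KEL=lu; RANK=ma


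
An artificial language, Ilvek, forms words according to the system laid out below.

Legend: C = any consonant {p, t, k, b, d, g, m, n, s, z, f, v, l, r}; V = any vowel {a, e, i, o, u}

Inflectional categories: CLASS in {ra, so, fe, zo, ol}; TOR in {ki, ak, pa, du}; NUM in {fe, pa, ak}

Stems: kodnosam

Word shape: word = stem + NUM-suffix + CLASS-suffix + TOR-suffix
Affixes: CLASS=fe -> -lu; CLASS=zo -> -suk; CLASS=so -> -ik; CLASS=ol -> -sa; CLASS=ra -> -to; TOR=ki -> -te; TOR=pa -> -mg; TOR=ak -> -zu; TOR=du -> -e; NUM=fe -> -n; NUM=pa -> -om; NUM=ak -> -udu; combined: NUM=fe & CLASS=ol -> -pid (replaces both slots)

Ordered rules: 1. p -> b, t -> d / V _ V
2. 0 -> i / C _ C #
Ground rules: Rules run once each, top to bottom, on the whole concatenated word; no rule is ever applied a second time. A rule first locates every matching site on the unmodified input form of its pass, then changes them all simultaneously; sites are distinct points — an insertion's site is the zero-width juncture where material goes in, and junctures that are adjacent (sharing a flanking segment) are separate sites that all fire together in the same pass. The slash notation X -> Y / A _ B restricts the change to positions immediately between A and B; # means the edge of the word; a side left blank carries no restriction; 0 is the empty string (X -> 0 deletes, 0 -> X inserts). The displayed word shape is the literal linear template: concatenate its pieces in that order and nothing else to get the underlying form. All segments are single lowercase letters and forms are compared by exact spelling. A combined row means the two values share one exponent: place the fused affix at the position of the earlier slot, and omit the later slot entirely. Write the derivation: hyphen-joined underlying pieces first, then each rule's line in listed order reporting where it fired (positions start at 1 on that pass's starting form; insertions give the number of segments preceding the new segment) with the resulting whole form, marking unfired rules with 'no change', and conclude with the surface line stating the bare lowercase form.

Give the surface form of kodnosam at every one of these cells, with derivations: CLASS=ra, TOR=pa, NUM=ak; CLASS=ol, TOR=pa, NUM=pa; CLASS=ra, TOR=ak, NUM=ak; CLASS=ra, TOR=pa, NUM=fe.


cell CLASS=ra, TOR=pa, NUM=ak:
underlying: kodnosam-udu-to-mg
1. p -> b, t -> d / V _ V: fires at position(s) 12: kodnosamududomg
2. 0 -> i / C _ C #: inserts after position(s) 14: kodnosamududomig
surface: kodnosamududomig

cell CLASS=ol, TOR=pa, NUM=pa:
underlying: kodnosam-om-sa-mg
1. p -> b, t -> d / V _ V: no change
2. 0 -> i / C _ C #: inserts after position(s) 13: kodnosamomsamig
surface: kodnosamomsamig

cell CLASS=ra, TOR=ak, NUM=ak:
underlying: kodnosam-udu-to-zu
1. p -> b, t -> d / V _ V: fires at position(s) 12: kodnosamududozu
2. 0 -> i / C _ C #: no change
surface: kodnosamududozu

cell CLASS=ra, TOR=pa, NUM=fe:
underlying: kodnosam-n-to-mg
1. p -> b, t -> d / V _ V: no change
2. 0 -> i / C _ C #: inserts after position(s) 12: kodnosamntomig
surface: kodnosamntomig


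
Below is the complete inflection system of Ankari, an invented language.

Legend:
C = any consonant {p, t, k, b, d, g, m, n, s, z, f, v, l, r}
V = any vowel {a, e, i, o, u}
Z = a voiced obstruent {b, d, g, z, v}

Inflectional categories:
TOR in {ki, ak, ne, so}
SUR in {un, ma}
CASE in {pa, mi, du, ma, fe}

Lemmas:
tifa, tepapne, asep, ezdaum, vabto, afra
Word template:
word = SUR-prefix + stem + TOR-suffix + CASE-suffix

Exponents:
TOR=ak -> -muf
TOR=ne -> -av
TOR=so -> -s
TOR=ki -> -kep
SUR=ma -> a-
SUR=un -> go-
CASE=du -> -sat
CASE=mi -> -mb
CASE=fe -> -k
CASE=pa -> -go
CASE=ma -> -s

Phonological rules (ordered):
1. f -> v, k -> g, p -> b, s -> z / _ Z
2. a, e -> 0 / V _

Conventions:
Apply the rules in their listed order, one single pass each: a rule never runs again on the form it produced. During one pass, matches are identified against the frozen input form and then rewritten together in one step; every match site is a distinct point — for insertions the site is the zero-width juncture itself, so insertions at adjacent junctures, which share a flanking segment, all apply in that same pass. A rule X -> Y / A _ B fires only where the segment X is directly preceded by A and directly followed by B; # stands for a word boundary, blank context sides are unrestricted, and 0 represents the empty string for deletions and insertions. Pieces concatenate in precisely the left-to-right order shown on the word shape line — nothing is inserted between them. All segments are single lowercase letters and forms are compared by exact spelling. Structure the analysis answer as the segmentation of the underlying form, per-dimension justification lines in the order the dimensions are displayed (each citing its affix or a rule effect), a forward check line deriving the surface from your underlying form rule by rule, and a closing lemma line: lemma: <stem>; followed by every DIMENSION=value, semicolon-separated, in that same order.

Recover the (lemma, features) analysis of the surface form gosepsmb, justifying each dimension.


underlying: go-asep-s-mb
TOR=so - signalled by the affix -s
SUR=un - signalled by the affix go-
CASE=mi - signalled by the affix -mb
check: goasepsmb -> goasepsmb -> gosepsmb
lemma: asep; TOR=so; SUR=un; CASE=mi


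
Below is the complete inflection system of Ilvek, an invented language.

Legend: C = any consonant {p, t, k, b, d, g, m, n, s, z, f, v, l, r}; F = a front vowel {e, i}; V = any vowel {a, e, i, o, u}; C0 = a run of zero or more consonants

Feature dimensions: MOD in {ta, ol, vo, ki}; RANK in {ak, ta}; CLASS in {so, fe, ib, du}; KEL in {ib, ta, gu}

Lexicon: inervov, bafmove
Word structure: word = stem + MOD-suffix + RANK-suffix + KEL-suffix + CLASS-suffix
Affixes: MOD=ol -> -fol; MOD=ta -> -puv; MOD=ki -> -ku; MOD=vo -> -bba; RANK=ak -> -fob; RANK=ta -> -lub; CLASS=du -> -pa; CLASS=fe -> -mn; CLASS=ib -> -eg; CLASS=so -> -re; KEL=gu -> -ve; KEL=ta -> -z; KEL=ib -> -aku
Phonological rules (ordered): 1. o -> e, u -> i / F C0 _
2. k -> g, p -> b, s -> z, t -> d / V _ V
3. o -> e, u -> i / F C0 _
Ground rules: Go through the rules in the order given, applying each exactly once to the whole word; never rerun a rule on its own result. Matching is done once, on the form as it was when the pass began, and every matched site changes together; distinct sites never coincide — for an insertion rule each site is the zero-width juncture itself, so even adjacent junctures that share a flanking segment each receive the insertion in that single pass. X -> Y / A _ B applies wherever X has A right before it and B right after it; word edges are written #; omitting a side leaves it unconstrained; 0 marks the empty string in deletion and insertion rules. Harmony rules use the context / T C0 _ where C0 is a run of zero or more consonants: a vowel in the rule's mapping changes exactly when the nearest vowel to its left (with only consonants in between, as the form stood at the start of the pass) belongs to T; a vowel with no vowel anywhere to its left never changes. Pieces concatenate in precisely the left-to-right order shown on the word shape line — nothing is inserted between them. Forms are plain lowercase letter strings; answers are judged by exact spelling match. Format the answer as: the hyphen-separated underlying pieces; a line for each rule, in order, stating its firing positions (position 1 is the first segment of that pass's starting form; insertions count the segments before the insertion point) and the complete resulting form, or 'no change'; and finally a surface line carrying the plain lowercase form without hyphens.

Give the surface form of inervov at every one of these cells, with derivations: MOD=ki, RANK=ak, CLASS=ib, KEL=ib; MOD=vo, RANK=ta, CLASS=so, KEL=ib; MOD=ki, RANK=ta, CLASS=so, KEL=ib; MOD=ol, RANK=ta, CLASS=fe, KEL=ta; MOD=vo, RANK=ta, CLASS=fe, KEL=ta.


cell MOD=ki, RANK=ak, CLASS=ib, KEL=ib:
underlying: inervov-ku-fob-aku-eg
1. o -> e, u -> i / F C0 _: fires at position(s) 6: inervevkufobakueg
2. k -> g, p -> b, s -> z, t -> d / V _ V: fires at position(s) 14: inervevkufobagueg
3. o -> e, u -> i / F C0 _: fires at position(s) 9: inervevkifobagueg
surface: inervevkifobagueg

cell MOD=vo, RANK=ta, CLASS=so, KEL=ib:
underlying: inervov-bba-lub-aku-re
1. o -> e, u -> i / F C0 _: fires at position(s) 6: inervevbbalubakure
2. k -> g, p -> b, s -> z, t -> d / V _ V: fires at position(s) 15: inervevbbalubagure
3. o -> e, u -> i / F C0 _: no change
surface: inervevbbalubagure

cell MOD=ki, RANK=ta, CLASS=so, KEL=ib:
underlying: inervov-ku-lub-aku-re
1. o -> e, u -> i / F C0 _: fires at position(s) 6: inervevkulubakure
2. k -> g, p -> b, s -> z, t -> d / V _ V: fires at position(s) 14: inervevkulubagure
3. o -> e, u -> i / F C0 _: fires at position(s) 9: inervevkilubagure
surface: inervevkilubagure

cell MOD=ol, RANK=ta, CLASS=fe, KEL=ta:
underlying: inervov-fol-lub-z-mn
1. o -> e, u -> i / F C0 _: fires at position(s) 6: inervevfollubzmn
2. k -> g, p -> b, s -> z, t -> d / V _ V: no change
3. o -> e, u -> i / F C0 _: fires at position(s) 9: inervevfellubzmn
surface: inervevfellubzmn

cell MOD=vo, RANK=ta, CLASS=fe, KEL=ta:
underlying: inervov-bba-lub-z-mn
1. o -> e, u -> i / F C0 _: fires at position(s) 6: inervevbbalubzmn
2. k -> g, p -> b, s -> z, t -> d / V _ V: no change
3. o -> e, u -> i / F C0 _: no change
surface: inervevbbalubzmn


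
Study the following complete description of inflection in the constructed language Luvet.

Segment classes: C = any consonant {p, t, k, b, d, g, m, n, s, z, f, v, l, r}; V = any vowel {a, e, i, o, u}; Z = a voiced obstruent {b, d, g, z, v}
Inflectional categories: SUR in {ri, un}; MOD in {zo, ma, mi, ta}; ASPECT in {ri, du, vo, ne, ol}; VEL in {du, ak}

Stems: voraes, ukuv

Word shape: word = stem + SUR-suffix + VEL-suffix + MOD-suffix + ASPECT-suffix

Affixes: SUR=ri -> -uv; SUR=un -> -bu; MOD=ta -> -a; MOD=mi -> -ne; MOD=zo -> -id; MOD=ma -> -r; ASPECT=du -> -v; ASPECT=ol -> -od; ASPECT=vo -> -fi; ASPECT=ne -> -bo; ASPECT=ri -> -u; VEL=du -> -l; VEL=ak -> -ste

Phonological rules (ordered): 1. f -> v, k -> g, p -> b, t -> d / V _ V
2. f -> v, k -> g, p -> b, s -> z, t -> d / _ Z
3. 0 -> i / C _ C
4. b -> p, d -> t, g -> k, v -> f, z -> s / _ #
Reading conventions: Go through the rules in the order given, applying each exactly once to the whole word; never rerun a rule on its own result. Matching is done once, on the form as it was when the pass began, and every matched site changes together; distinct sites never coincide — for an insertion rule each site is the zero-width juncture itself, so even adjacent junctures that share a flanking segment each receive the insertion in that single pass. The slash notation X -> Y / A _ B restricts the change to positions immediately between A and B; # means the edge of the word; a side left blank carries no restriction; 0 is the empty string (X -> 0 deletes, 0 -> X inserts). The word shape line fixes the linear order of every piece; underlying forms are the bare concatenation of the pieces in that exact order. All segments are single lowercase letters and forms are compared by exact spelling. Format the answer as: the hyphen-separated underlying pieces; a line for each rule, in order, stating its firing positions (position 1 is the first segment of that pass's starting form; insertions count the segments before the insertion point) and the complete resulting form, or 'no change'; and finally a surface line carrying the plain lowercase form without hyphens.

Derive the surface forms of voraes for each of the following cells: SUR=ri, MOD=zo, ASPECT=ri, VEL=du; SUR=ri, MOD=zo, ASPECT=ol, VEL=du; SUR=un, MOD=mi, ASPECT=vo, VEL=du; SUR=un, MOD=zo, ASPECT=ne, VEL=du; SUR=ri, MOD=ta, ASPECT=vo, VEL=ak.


cell SUR=ri, MOD=zo, ASPECT=ri, VEL=du:
underlying: voraes-uv-l-id-u
1. f -> v, k -> g, p -> b, t -> d / V _ V: no change
2. f -> v, k -> g, p -> b, s -> z, t -> d / _ Z: no change
3. 0 -> i / C _ C: inserts after position(s) 8: voraesuvilidu
4. b -> p, d -> t, g -> k, v -> f, z -> s / _ #: no change
surface: voraesuvilidu

cell SUR=ri, MOD=zo, ASPECT=ol, VEL=du:
underlying: voraes-uv-l-id-od
1. f -> v, k -> g, p -> b, t -> d / V _ V: no change
2. f -> v, k -> g, p -> b, s -> z, t -> d / _ Z: no change
3. 0 -> i / C _ C: inserts after position(s) 8: voraesuvilidod
4. b -> p, d -> t, g -> k, v -> f, z -> s / _ #: fires at position(s) 14: voraesuvilidot
surface: voraesuvilidot

cell SUR=un, MOD=mi, ASPECT=vo, VEL=du:
underlying: voraes-bu-l-ne-fi
1. f -> v, k -> g, p -> b, t -> d / V _ V: fires at position(s) 12: voraesbulnevi
2. f -> v, k -> g, p -> b, s -> z, t -> d / _ Z: fires at position(s) 6: voraezbulnevi
3. 0 -> i / C _ C: inserts after position(s) 6, 9: voraezibulinevi
4. b -> p, d -> t, g -> k, v -> f, z -> s / _ #: no change
surface: voraezibulinevi

cell SUR=un, MOD=zo, ASPECT=ne, VEL=du:
underlying: voraes-bu-l-id-bo
1. f -> v, k -> g, p -> b, t -> d / V _ V: no change
2. f -> v, k -> g, p -> b, s -> z, t -> d / _ Z: fires at position(s) 6: voraezbulidbo
3. 0 -> i / C _ C: inserts after position(s) 6, 11: voraezibulidibo
4. b -> p, d -> t, g -> k, v -> f, z -> s / _ #: no change
surface: voraezibulidibo

cell SUR=ri, MOD=ta, ASPECT=vo, VEL=ak:
underlying: voraes-uv-ste-a-fi
1. f -> v, k -> g, p -> b, t -> d / V _ V: fires at position(s) 13: voraesuvsteavi
2. f -> v, k -> g, p -> b, s -> z, t -> d / _ Z: no change
3. 0 -> i / C _ C: inserts after position(s) 8, 9: voraesuvisiteavi
4. b -> p, d -> t, g -> k, v -> f, z -> s / _ #: no change
surface: voraesuvisiteavi


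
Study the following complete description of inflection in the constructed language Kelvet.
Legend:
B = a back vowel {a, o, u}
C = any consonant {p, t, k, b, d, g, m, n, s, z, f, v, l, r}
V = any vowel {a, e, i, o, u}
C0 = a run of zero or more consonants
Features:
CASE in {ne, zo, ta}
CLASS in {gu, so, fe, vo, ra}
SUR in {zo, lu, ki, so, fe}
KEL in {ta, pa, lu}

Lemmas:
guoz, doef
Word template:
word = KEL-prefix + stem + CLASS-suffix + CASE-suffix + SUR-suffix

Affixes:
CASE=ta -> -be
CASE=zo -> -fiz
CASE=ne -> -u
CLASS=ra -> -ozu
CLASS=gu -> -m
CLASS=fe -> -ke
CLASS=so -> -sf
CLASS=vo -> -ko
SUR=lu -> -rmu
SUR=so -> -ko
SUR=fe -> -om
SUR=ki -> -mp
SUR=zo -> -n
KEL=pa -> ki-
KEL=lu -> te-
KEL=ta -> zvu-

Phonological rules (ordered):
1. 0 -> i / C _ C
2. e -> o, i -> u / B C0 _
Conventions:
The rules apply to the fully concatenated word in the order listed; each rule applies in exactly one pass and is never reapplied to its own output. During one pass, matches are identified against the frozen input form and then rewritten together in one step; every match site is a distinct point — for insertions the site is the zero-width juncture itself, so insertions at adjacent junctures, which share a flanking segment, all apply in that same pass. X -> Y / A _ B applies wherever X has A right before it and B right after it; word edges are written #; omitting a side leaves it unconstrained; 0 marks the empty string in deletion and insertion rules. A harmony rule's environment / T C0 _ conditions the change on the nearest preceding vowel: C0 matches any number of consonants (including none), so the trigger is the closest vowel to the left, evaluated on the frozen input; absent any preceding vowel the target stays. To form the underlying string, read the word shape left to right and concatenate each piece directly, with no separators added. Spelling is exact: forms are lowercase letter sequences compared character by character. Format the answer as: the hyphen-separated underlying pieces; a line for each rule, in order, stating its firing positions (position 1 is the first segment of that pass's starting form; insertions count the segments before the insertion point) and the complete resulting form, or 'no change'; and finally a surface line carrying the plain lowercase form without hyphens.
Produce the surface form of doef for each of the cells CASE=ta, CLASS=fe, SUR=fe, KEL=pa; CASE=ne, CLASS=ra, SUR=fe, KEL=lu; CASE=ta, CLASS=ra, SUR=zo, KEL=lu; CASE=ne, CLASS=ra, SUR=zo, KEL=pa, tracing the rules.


cell CASE=ta, CLASS=fe, SUR=fe, KEL=pa:
underlying: ki-doef-ke-be-om
1. 0 -> i / C _ C: inserts after position(s) 6: kidoefikebeom
2. e -> o, i -> u / B C0 _: fires at position(s) 5: kidoofikebeom
surface: kidoofikebeom

cell CASE=ne, CLASS=ra, SUR=fe, KEL=lu:
underlying: te-doef-ozu-u-om
1. 0 -> i / C _ C: no change
2. e -> o, i -> u / B C0 _: fires at position(s) 5: tedoofozuuom
surface: tedoofozuuom

cell CASE=ta, CLASS=ra, SUR=zo, KEL=lu:
underlying: te-doef-ozu-be-n
1. 0 -> i / C _ C: no change
2. e -> o, i -> u / B C0 _: fires at position(s) 5, 11: tedoofozubon
surface: tedoofozubon

cell CASE=ne, CLASS=ra, SUR=zo, KEL=pa:
underlying: ki-doef-ozu-u-n
1. 0 -> i / C _ C: no change
2. e -> o, i -> u / B C0 _: fires at position(s) 5: kidoofozuun
surface: kidoofozuun


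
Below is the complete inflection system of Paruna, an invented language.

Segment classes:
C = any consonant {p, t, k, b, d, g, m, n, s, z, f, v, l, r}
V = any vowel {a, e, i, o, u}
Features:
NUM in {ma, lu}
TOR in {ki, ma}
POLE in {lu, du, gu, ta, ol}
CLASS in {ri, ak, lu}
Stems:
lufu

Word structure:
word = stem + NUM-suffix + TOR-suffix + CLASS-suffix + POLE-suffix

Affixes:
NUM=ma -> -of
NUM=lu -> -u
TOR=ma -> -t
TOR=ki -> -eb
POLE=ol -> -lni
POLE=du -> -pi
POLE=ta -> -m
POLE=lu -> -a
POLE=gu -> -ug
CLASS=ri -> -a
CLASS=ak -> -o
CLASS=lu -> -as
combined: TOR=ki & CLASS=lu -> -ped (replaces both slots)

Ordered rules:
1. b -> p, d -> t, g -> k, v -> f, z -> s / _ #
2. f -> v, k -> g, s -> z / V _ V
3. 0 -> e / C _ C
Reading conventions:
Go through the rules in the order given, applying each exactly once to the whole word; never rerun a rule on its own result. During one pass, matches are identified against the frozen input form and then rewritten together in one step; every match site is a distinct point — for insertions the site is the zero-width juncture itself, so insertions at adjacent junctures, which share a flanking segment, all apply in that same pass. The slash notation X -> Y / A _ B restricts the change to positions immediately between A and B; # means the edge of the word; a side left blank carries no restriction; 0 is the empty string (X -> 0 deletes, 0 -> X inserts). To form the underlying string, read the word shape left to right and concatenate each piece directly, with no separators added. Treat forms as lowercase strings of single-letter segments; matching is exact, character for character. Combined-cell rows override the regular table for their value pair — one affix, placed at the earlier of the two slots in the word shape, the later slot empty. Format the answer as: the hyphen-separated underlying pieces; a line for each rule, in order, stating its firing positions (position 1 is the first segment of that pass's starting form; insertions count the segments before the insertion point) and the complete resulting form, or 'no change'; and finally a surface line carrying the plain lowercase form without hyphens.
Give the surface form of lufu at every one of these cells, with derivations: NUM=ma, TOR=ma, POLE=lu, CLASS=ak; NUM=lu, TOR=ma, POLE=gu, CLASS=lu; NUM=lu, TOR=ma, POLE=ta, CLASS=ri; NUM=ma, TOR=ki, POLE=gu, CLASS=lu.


cell NUM=ma, TOR=ma, POLE=lu, CLASS=ak:
underlying: lufu-of-t-o-a
1. b -> p, d -> t, g -> k, v -> f, z -> s / _ #: no change
2. f -> v, k -> g, s -> z / V _ V: fires at position(s) 3: luvuoftoa
3. 0 -> e / C _ C: inserts after position(s) 6: luvuofetoa
surface: luvuofetoa

cell NUM=lu, TOR=ma, POLE=gu, CLASS=lu:
underlying: lufu-u-t-as-ug
1. b -> p, d -> t, g -> k, v -> f, z -> s / _ #: fires at position(s) 10: lufuutasuk
2. f -> v, k -> g, s -> z / V _ V: fires at position(s) 3, 8: luvuutazuk
3. 0 -> e / C _ C: no change
surface: luvuutazuk

cell NUM=lu, TOR=ma, POLE=ta, CLASS=ri:
underlying: lufu-u-t-a-m
1. b -> p, d -> t, g -> k, v -> f, z -> s / _ #: no change
2. f -> v, k -> g, s -> z / V _ V: fires at position(s) 3: luvuutam
3. 0 -> e / C _ C: no change
surface: luvuutam

cell NUM=ma, TOR=ki, POLE=gu, CLASS=lu:
underlying: lufu-of-ped-ug
1. b -> p, d -> t, g -> k, v -> f, z -> s / _ #: fires at position(s) 11: lufuofpeduk
2. f -> v, k -> g, s -> z / V _ V: fires at position(s) 3: luvuofpeduk
3. 0 -> e / C _ C: inserts after position(s) 6: luvuofepeduk
surface: luvuofepeduk
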